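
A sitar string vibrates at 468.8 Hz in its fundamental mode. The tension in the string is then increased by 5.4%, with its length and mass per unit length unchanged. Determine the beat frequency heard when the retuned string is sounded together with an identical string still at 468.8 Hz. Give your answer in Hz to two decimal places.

12.49 Hz

For a string, f ∝ √T, so the new frequency is 468.8·√1.054 = 481.2912 Hz.
f_beat = |481.2912 − 468.8| = 12.49 Hz.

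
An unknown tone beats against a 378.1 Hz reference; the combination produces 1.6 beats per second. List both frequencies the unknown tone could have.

|f − 378.1| = 1.6, so f = 378.1 ± 1.6.

376.5 Hz or 379.7 Hz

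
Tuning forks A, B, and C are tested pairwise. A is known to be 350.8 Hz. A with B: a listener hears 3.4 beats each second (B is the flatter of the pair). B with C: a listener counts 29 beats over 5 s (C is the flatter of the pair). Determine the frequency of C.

341.6 Hz

B is below A, so f_B = 350.8 − 3.4 = 347.4 Hz.
B–C: Beat frequency = 29/5 = 5.8 Hz.
C is below B, so f_C = 347.4 − 5.8 = 341.6 Hz.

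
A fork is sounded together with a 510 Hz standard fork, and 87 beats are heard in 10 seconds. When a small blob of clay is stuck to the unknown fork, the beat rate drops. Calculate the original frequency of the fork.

Beat frequency = 87/10 = 8.7 Hz.
|f − 510| = 8.7, so the fork was at either 501.3 Hz or 518.7 Hz.
Adding mass to a fork lowers its frequency; the adjustment lowers the fork's frequency.
The beat rate fell, so the adjustment moved the fork toward 510 Hz — it must have started above the reference.

518.7 Hz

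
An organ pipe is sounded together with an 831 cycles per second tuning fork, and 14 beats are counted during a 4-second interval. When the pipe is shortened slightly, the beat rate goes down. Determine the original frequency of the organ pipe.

Beat frequency = 14/4 = 3.5 Hz.
|f − 831| = 3.5, so the organ pipe was at either 827.5 Hz or 834.5 Hz.
A shorter pipe has a higher fundamental; the adjustment raises the organ pipe's frequency.
The beat rate fell, so the adjustment moved the organ pipe toward 831 Hz — it must have started below the reference.

827.5 Hz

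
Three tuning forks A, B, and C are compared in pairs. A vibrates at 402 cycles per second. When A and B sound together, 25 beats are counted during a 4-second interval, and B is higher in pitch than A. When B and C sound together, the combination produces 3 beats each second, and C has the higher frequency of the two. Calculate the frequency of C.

411.25 Hz

A–B: Beat frequency = 25/4 = 6.25 Hz.
B is above A, so f_B = 402 + 6.25 = 408.25 Hz.
C is above B, so f_C = 408.25 + 3 = 411.25 Hz.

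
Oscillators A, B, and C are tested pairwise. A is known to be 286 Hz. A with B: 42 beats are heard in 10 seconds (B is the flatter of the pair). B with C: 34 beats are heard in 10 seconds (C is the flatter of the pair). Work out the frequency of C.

278.4 Hz

A–B: Beat frequency = 42/10 = 4.2 Hz.
B is below A, so f_B = 286 − 4.2 = 281.8 Hz.
B–C: Beat frequency = 34/10 = 3.4 Hz.
C is below B, so f_C = 281.8 − 3.4 = 278.4 Hz.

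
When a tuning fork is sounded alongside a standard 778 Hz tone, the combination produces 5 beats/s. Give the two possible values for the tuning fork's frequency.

773 Hz or 783 Hz

|f − 778| = 5, so f = 778 ± 5.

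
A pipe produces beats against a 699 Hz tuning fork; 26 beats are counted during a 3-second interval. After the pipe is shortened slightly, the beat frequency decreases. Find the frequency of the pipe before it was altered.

690.3333 Hz

Beat frequency = 26/3 = 8.6667 Hz.
|f − 699| = 8.6667, so the pipe was at either 690.3333 Hz or 707.6667 Hz.
A shorter pipe has a higher fundamental; the adjustment raises the pipe's frequency.
The beat rate fell, so the adjustment moved the pipe toward 699 Hz — it must have started below the reference.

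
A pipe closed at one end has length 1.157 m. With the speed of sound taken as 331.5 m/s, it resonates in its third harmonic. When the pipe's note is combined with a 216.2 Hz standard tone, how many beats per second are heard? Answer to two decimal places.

Closed pipe (odd harmonics): f_n = n·v/(4L) = 3·331.5/(4·1.157) = 214.8876 Hz.
f_beat = |214.8876 − 216.2| = 1.31 Hz.

1.31 Hz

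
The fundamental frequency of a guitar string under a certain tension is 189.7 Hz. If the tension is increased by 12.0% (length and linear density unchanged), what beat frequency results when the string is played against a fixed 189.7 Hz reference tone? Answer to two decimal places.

11.06 Hz

For a string, f ∝ √T, so the new frequency is 189.7·√1.120 = 200.7596 Hz.
f_beat = |200.7596 − 189.7| = 11.06 Hz.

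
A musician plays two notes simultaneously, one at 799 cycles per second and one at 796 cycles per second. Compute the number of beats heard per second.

3 Hz

f_beat = |f₁ − f₂|.
|799 − 796| = 3 Hz.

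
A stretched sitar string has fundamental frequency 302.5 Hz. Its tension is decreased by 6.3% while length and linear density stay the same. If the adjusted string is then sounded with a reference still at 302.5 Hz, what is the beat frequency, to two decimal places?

For a string, f ∝ √T, so the new frequency is 302.5·√0.937 = 292.8162 Hz.
f_beat = |292.8162 − 302.5| = 9.68 Hz.

9.68 Hz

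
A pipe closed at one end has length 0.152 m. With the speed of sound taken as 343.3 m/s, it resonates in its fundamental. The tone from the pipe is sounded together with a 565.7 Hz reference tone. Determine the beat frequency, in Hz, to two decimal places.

Closed pipe (odd harmonics): f_n = n·v/(4L) = 1·343.3/(4·0.152) = 564.6382 Hz.
f_beat = |564.6382 − 565.7| = 1.06 Hz.

1.06 Hz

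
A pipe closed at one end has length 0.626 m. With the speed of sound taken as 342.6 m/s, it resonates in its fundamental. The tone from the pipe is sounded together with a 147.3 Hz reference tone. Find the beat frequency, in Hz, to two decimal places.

Closed pipe (odd harmonics): f_n = n·v/(4L) = 1·342.6/(4·0.626) = 136.8211 Hz.
f_beat = |136.8211 − 147.3| = 10.48 Hz.

10.48 Hz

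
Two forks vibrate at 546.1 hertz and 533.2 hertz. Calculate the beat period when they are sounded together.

f_beat = |546.1 − 533.2| = 12.9 Hz.
Beat period T = 1 / f_beat = 1 / 12.9 s.

0.078 s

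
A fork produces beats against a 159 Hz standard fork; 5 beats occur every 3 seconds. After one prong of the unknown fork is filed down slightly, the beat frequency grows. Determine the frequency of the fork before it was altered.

Beat frequency = 5/3 = 1.6667 Hz.
|f − 159| = 1.6667, so the fork was at either 157.3333 Hz or 160.6667 Hz.
Filing a prong removes mass and raises the fork's frequency; the adjustment raises the fork's frequency.
The beat rate rose, so the adjustment moved the fork further from 159 Hz — it was already above the reference.

160.6667 Hz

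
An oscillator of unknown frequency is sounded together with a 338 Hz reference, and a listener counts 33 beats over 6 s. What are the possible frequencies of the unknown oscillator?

Beat frequency = 33/6 = 5.5 Hz.
|f − 338| = 5.5, so f = 338 ± 5.5.

332.5 Hz or 343.5 Hz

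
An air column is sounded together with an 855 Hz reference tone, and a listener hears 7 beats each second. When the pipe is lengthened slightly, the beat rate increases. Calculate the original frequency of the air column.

|f − 855| = 7, so the air column was at either 848 Hz or 862 Hz.
A longer pipe has a lower fundamental; the adjustment lowers the air column's frequency.
The beat rate rose, so the adjustment moved the air column further from 855 Hz — it was already below the reference.

848 Hz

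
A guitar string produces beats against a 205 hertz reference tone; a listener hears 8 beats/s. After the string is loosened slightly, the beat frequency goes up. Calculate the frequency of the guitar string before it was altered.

|f − 205| = 8, so the guitar string was at either 197 Hz or 213 Hz.
Reducing tension lowers a string's frequency; the adjustment lowers the guitar string's frequency.
The beat rate rose, so the adjustment moved the guitar string further from 205 Hz — it was already below the reference.

197 Hz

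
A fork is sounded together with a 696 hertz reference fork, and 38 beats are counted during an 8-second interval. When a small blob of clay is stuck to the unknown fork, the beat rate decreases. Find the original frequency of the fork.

700.75 Hz

Beat frequency = 38/8 = 4.75 Hz.
|f − 696| = 4.75, so the fork was at either 691.25 Hz or 700.75 Hz.
Adding mass to a fork lowers its frequency; the adjustment lowers the fork's frequency.
The beat rate fell, so the adjustment moved the fork toward 696 Hz — it must have started above the reference.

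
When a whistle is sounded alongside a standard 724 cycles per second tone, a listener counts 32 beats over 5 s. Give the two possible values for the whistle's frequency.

717.6 Hz or 730.4 Hz

Beat frequency = 32/5 = 6.4 Hz.
|f − 724| = 6.4, so f = 724 ± 6.4.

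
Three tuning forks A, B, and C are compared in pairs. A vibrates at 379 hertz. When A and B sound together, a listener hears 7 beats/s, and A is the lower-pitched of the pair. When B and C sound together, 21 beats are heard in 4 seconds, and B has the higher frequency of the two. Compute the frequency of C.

380.75 Hz

B is above A, so f_B = 379 + 7 = 386 Hz.
B–C: Beat frequency = 21/4 = 5.25 Hz.
C is below B, so f_C = 386 − 5.25 = 380.75 Hz.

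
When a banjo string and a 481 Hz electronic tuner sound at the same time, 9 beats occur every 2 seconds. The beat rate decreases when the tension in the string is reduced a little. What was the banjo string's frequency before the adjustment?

Beat frequency = 9/2 = 4.5 Hz.
|f − 481| = 4.5, so the banjo string was at either 476.5 Hz or 485.5 Hz.
Lower tension means lower frequency; the adjustment lowers the banjo string's frequency.
The beat rate fell, so the adjustment moved the banjo string toward 481 Hz — it must have started above the reference.

485.5 Hz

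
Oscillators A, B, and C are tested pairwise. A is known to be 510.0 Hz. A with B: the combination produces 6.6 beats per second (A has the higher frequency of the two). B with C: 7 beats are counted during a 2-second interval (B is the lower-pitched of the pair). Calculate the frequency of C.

506.9 Hz

B is below A, so f_B = 510.0 − 6.6 = 503.4 Hz.
B–C: Beat frequency = 7/2 = 3.5 Hz.
C is above B, so f_C = 503.4 + 3.5 = 506.9 Hz.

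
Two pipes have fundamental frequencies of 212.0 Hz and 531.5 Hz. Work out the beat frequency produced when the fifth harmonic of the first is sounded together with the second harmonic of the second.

Fifth harmonic of the first: 5·212.0 = 1060.0 Hz.
Second harmonic of the second: 2·531.5 = 1063.0 Hz.
f_beat = |1060.0 − 1063.0| = 3.0 Hz.

3.0 Hz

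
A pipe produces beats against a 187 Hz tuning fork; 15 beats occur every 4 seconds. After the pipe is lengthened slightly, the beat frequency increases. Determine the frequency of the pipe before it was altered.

Beat frequency = 15/4 = 3.75 Hz.
|f − 187| = 3.75, so the pipe was at either 183.25 Hz or 190.75 Hz.
A longer pipe has a lower fundamental; the adjustment lowers the pipe's frequency.
The beat rate rose, so the adjustment moved the pipe further from 187 Hz — it was already below the reference.

183.25 Hz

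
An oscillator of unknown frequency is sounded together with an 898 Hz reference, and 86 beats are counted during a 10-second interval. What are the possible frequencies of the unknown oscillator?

Beat frequency = 86/10 = 8.6 Hz.
|f − 898| = 8.6, so f = 898 ± 8.6.

889.4 Hz or 906.6 Hz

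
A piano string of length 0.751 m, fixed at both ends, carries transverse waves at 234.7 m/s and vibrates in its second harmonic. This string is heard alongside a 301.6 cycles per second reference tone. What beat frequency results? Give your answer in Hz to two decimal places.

For a string fixed at both ends, f_n = n·v/(2L) = 2·234.7/(2·0.751) = 312.5166 Hz.
f_beat = |312.5166 − 301.6| = 10.92 Hz.

10.92 Hz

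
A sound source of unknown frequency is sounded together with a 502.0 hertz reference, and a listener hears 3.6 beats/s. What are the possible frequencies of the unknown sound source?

498.4 Hz or 505.6 Hz

|f − 502.0| = 3.6, so f = 502.0 ± 3.6.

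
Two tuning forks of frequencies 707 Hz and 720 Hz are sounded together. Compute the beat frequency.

13 Hz

The beat frequency equals the magnitude of the frequency difference.
|707 − 720| = 13 Hz.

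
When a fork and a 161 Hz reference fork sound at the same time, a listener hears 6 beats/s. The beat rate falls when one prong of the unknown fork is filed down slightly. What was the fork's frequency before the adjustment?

155 Hz

|f − 161| = 6, so the fork was at either 155 Hz or 167 Hz.
Filing a prong removes mass and raises the fork's frequency; the adjustment raises the fork's frequency.
The beat rate fell, so the adjustment moved the fork toward 161 Hz — it must have started below the reference.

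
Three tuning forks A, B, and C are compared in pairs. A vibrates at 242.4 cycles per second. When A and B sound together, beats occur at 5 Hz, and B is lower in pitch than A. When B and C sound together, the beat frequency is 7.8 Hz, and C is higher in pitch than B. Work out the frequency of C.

245.2 Hz

B is below A, so f_B = 242.4 − 5 = 237.4 Hz.
C is above B, so f_C = 237.4 + 7.8 = 245.2 Hz.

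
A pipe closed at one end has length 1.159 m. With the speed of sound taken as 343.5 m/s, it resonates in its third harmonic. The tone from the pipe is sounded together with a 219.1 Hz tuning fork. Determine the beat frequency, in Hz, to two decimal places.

3.18 Hz

Closed pipe (odd harmonics): f_n = n·v/(4L) = 3·343.5/(4·1.159) = 222.2821 Hz.
f_beat = |222.2821 − 219.1| = 3.18 Hz.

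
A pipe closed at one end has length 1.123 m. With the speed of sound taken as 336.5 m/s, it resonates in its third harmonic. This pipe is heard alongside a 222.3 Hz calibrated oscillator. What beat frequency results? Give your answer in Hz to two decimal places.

Closed pipe (odd harmonics): f_n = n·v/(4L) = 3·336.5/(4·1.123) = 224.7329 Hz.
f_beat = |224.7329 − 222.3| = 2.43 Hz.

2.43 Hz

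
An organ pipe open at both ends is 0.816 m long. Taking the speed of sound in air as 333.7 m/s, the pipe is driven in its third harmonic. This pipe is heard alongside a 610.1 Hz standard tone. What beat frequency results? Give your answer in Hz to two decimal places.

3.32 Hz

Open pipe: f_n = n·v/(2L) = 3·333.7/(2·0.816) = 613.4191 Hz.
f_beat = |613.4191 − 610.1| = 3.32 Hz.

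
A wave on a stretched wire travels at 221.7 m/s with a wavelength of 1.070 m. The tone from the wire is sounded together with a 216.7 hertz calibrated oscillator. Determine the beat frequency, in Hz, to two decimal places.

Source frequency f = v/λ = 221.7/1.070 = 207.1963 Hz.
f_beat = |207.1963 − 216.7| = 9.50 Hz.

9.50 Hz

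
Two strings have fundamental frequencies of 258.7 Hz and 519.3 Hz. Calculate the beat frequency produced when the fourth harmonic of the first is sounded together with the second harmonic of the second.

3.8 Hz

Fourth harmonic of the first: 4·258.7 = 1034.8 Hz.
Second harmonic of the second: 2·519.3 = 1038.6 Hz.
f_beat = |1034.8 − 1038.6| = 3.8 Hz.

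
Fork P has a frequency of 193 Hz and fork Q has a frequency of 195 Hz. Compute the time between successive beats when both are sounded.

0.500 s

f_beat = |193 − 195| = 2 Hz.
Beat period T = 1 / f_beat = 1 / 2 s.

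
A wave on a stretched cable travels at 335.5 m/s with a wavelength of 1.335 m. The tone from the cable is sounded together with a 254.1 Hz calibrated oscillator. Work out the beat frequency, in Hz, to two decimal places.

2.79 Hz

Source frequency f = v/λ = 335.5/1.335 = 251.3109 Hz.
f_beat = |251.3109 − 254.1| = 2.79 Hz.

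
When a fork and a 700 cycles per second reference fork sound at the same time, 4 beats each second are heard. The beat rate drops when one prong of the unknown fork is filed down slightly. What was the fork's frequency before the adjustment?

696 Hz

|f − 700| = 4, so the fork was at either 696 Hz or 704 Hz.
Filing a prong removes mass and raises the fork's frequency; the adjustment raises the fork's frequency.
The beat rate fell, so the adjustment moved the fork toward 700 Hz — it must have started below the reference.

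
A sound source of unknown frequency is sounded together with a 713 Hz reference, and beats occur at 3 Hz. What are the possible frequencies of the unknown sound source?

|f − 713| = 3, so f = 713 ± 3.

710 Hz or 716 Hz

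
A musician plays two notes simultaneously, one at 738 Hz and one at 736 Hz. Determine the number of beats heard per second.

Beats arise from superposition of two nearby frequencies; the beat rate is |f₁ − f₂|.
|738 − 736| = 2 Hz.

2 Hz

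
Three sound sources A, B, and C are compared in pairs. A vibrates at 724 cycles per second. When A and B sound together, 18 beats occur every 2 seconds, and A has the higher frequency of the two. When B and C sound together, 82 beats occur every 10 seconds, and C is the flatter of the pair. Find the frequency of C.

706.8 Hz

A–B: Beat frequency = 18/2 = 9 Hz.
B is below A, so f_B = 724 − 9 = 715 Hz.
B–C: Beat frequency = 82/10 = 8.2 Hz.
C is below B, so f_C = 715 − 8.2 = 706.8 Hz.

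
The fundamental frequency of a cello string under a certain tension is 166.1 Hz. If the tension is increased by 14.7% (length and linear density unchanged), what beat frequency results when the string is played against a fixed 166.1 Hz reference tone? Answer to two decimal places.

For a string, f ∝ √T, so the new frequency is 166.1·√1.147 = 177.8899 Hz.
f_beat = |177.8899 − 166.1| = 11.79 Hz.

11.79 Hz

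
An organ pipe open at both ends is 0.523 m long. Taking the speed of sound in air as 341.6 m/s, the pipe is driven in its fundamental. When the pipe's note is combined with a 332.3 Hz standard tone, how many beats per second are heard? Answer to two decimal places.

5.72 Hz

Open pipe: f_n = n·v/(2L) = 1·341.6/(2·0.523) = 326.5774 Hz.
f_beat = |326.5774 − 332.3| = 5.72 Hz.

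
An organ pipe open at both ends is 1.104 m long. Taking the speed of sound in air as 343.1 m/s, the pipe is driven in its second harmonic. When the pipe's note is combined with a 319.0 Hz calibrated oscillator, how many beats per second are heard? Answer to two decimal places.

8.22 Hz

Open pipe: f_n = n·v/(2L) = 2·343.1/(2·1.104) = 310.7790 Hz.
f_beat = |310.7790 − 319.0| = 8.22 Hz.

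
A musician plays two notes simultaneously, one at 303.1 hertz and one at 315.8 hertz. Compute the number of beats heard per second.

12.7 Hz

The beat frequency equals the magnitude of the frequency difference.
|303.1 − 315.8| = 12.7 Hz.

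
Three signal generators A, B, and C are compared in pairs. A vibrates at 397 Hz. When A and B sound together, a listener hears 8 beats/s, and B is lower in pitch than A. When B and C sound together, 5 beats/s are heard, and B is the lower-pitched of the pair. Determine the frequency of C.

394 Hz

B is below A, so f_B = 397 − 8 = 389 Hz.
C is above B, so f_C = 389 + 5 = 394 Hz.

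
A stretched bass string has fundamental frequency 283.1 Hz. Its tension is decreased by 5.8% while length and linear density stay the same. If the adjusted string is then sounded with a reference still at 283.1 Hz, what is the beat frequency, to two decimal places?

8.33 Hz

For a string, f ∝ √T, so the new frequency is 283.1·√0.942 = 274.7675 Hz.
f_beat = |274.7675 − 283.1| = 8.33 Hz.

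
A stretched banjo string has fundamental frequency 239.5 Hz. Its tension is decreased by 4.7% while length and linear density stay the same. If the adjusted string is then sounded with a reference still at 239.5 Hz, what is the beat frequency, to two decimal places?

For a string, f ∝ √T, so the new frequency is 239.5·√0.953 = 233.8040 Hz.
f_beat = |233.8040 − 239.5| = 5.70 Hz.

5.70 Hz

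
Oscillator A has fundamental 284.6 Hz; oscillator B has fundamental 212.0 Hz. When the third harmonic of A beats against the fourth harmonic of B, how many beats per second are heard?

Third harmonic of the first: 3·284.6 = 853.8 Hz.
Fourth harmonic of the second: 4·212.0 = 848.0 Hz.
f_beat = |853.8 − 848.0| = 5.8 Hz.

5.8 Hz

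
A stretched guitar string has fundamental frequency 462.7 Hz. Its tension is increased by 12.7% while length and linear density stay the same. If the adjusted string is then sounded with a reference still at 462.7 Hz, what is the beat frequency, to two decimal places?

For a string, f ∝ √T, so the new frequency is 462.7·√1.127 = 491.2035 Hz.
f_beat = |491.2035 − 462.7| = 28.50 Hz.

28.50 Hz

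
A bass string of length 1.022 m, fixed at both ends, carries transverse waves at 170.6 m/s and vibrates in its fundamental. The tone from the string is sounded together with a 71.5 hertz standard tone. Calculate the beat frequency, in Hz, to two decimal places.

11.96 Hz

For a string fixed at both ends, f_n = n·v/(2L) = 1·170.6/(2·1.022) = 83.4638 Hz.
f_beat = |83.4638 − 71.5| = 11.96 Hz.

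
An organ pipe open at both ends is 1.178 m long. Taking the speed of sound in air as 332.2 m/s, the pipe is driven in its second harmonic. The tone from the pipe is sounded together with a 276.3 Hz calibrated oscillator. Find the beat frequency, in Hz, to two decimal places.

Open pipe: f_n = n·v/(2L) = 2·332.2/(2·1.178) = 282.0034 Hz.
f_beat = |282.0034 − 276.3| = 5.70 Hz.

5.70 Hz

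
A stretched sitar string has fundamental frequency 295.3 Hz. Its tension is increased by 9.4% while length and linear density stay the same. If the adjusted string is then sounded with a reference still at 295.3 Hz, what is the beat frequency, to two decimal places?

For a string, f ∝ √T, so the new frequency is 295.3·√1.094 = 308.8674 Hz.
f_beat = |308.8674 − 295.3| = 13.57 Hz.

13.57 Hz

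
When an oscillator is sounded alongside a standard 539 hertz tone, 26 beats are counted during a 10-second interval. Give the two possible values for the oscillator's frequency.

536.4 Hz or 541.6 Hz

Beat frequency = 26/10 = 2.6 Hz.
|f − 539| = 2.6, so f = 539 ± 2.6.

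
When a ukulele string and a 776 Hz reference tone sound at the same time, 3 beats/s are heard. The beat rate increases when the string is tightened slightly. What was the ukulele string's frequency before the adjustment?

779 Hz

|f − 776| = 3, so the ukulele string was at either 773 Hz or 779 Hz.
Increasing tension raises a string's frequency; the adjustment raises the ukulele string's frequency.
The beat rate rose, so the adjustment moved the ukulele string further from 776 Hz — it was already above the reference.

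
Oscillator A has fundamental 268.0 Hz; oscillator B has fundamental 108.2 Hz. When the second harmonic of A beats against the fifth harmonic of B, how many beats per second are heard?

Second harmonic of the first: 2·268.0 = 536.0 Hz.
Fifth harmonic of the second: 5·108.2 = 541.0 Hz.
f_beat = |536.0 − 541.0| = 5.0 Hz.

5.0 Hz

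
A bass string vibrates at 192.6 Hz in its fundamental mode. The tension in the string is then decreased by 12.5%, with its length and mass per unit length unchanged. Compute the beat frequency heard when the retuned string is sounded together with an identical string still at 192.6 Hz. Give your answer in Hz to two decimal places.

12.44 Hz

For a string, f ∝ √T, so the new frequency is 192.6·√0.875 = 180.1608 Hz.
f_beat = |180.1608 − 192.6| = 12.44 Hz.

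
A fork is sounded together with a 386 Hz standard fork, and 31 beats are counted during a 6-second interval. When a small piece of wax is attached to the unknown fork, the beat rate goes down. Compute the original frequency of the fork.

391.1667 Hz

Beat frequency = 31/6 = 5.1667 Hz.
|f − 386| = 5.1667, so the fork was at either 380.8333 Hz or 391.1667 Hz.
Loading a fork with wax lowers its frequency; the adjustment lowers the fork's frequency.
The beat rate fell, so the adjustment moved the fork toward 386 Hz — it must have started above the reference.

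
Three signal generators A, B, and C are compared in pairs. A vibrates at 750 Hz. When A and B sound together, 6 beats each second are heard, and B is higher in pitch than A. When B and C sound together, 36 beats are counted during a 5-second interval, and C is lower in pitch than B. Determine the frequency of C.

748.8 Hz

B is above A, so f_B = 750 + 6 = 756 Hz.
B–C: Beat frequency = 36/5 = 7.2 Hz.
C is below B, so f_C = 756 − 7.2 = 748.8 Hz.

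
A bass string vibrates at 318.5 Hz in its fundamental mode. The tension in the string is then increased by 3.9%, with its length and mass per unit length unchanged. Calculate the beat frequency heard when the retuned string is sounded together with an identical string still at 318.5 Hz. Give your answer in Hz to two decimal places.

For a string, f ∝ √T, so the new frequency is 318.5·√1.039 = 324.6513 Hz.
f_beat = |324.6513 − 318.5| = 6.15 Hz.

6.15 Hz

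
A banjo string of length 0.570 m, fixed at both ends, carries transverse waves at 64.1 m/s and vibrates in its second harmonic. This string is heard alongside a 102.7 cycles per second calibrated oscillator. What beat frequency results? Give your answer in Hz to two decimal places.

9.76 Hz

For a string fixed at both ends, f_n = n·v/(2L) = 2·64.1/(2·0.570) = 112.4561 Hz.
f_beat = |112.4561 − 102.7| = 9.76 Hz.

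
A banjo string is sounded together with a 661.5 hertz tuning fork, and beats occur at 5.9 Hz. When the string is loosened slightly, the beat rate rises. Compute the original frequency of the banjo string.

655.6 Hz

|f − 661.5| = 5.9, so the banjo string was at either 655.6 Hz or 667.4 Hz.
Reducing tension lowers a string's frequency; the adjustment lowers the banjo string's frequency.
The beat rate rose, so the adjustment moved the banjo string further from 661.5 Hz — it was already below the reference.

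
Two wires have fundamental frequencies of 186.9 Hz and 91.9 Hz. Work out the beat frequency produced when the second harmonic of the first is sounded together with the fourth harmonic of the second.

Second harmonic of the first: 2·186.9 = 373.8 Hz.
Fourth harmonic of the second: 4·91.9 = 367.6 Hz.
f_beat = |373.8 − 367.6| = 6.2 Hz.

6.2 Hz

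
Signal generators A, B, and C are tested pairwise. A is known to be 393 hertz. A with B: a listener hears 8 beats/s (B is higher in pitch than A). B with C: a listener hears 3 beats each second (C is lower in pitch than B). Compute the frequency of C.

398 Hz

B is above A, so f_B = 393 + 8 = 401 Hz.
C is below B, so f_C = 401 − 3 = 398 Hz.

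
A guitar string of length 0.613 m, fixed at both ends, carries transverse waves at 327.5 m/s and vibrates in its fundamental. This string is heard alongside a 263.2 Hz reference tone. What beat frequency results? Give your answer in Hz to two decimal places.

3.93 Hz

For a string fixed at both ends, f_n = n·v/(2L) = 1·327.5/(2·0.613) = 267.1289 Hz.
f_beat = |267.1289 − 263.2| = 3.93 Hz.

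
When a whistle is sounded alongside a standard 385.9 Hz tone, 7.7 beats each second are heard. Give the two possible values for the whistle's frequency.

|f − 385.9| = 7.7, so f = 385.9 ± 7.7.

378.2 Hz or 393.6 Hz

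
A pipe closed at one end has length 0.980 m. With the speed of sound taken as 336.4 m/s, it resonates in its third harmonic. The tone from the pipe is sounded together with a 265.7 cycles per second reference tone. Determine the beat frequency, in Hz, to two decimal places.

Closed pipe (odd harmonics): f_n = n·v/(4L) = 3·336.4/(4·0.980) = 257.4490 Hz.
f_beat = |257.4490 − 265.7| = 8.25 Hz.

8.25 Hz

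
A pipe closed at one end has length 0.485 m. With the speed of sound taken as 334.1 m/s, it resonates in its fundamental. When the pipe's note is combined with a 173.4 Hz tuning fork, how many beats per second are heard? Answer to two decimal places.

Closed pipe (odd harmonics): f_n = n·v/(4L) = 1·334.1/(4·0.485) = 172.2165 Hz.
f_beat = |172.2165 − 173.4| = 1.18 Hz.

1.18 Hz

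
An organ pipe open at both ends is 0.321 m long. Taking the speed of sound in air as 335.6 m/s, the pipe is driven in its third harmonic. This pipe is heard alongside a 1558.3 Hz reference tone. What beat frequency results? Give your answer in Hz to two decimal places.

Open pipe: f_n = n·v/(2L) = 3·335.6/(2·0.321) = 1568.2243 Hz.
f_beat = |1568.2243 − 1558.3| = 9.92 Hz.

9.92 Hz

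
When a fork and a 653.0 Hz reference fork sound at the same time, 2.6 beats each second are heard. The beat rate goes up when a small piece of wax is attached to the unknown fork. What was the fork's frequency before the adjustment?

650.4 Hz

|f − 653.0| = 2.6, so the fork was at either 650.4 Hz or 655.6 Hz.
Loading a fork with wax lowers its frequency; the adjustment lowers the fork's frequency.
The beat rate rose, so the adjustment moved the fork further from 653.0 Hz — it was already below the reference.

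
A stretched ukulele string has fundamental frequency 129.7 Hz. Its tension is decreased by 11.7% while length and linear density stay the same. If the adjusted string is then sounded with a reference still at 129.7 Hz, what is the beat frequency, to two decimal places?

7.82 Hz

For a string, f ∝ √T, so the new frequency is 129.7·√0.883 = 121.8766 Hz.
f_beat = |121.8766 − 129.7| = 7.82 Hz.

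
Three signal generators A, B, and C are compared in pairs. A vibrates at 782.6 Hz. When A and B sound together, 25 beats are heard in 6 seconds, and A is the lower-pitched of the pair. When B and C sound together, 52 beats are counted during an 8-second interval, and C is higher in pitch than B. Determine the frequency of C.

793.2667 Hz

A–B: Beat frequency = 25/6 = 4.1667 Hz.
B is above A, so f_B = 782.6 + 4.1667 = 786.7667 Hz.
B–C: Beat frequency = 52/8 = 6.5 Hz.
C is above B, so f_C = 786.7667 + 6.5 = 793.2667 Hz.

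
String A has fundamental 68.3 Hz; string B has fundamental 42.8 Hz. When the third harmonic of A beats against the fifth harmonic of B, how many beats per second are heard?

9.1 Hz

Third harmonic of the first: 3·68.3 = 204.9 Hz.
Fifth harmonic of the second: 5·42.8 = 214.0 Hz.
f_beat = |204.9 − 214.0| = 9.1 Hz.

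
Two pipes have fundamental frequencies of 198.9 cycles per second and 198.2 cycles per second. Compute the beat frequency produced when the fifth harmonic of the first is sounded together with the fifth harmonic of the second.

3.5 Hz

Fifth harmonic of the first: 5·198.9 = 994.5 Hz.
Fifth harmonic of the second: 5·198.2 = 991.0 Hz.
f_beat = |994.5 − 991.0| = 3.5 Hz.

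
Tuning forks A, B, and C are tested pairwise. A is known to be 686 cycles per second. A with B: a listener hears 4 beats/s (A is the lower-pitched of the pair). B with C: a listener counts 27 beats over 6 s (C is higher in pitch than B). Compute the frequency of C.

694.5 Hz

B is above A, so f_B = 686 + 4 = 690 Hz.
B–C: Beat frequency = 27/6 = 4.5 Hz.
C is above B, so f_C = 690 + 4.5 = 694.5 Hz.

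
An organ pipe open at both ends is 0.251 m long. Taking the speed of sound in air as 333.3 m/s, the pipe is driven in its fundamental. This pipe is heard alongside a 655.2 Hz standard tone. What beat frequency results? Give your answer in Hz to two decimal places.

Open pipe: f_n = n·v/(2L) = 1·333.3/(2·0.251) = 663.9442 Hz.
f_beat = |663.9442 − 655.2| = 8.74 Hz.

8.74 Hz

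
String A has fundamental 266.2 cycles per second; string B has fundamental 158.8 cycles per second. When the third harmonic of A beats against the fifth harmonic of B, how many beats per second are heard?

Third harmonic of the first: 3·266.2 = 798.6 Hz.
Fifth harmonic of the second: 5·158.8 = 794.0 Hz.
f_beat = |798.6 − 794.0| = 4.6 Hz.

4.6 Hz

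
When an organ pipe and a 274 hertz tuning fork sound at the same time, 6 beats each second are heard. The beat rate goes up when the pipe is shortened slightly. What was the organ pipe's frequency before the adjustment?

|f − 274| = 6, so the organ pipe was at either 268 Hz or 280 Hz.
A shorter pipe has a higher fundamental; the adjustment raises the organ pipe's frequency.
The beat rate rose, so the adjustment moved the organ pipe further from 274 Hz — it was already above the reference.

280 Hz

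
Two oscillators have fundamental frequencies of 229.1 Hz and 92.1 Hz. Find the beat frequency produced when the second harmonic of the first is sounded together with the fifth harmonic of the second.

Second harmonic of the first: 2·229.1 = 458.2 Hz.
Fifth harmonic of the second: 5·92.1 = 460.5 Hz.
f_beat = |458.2 − 460.5| = 2.3 Hz.

2.3 Hz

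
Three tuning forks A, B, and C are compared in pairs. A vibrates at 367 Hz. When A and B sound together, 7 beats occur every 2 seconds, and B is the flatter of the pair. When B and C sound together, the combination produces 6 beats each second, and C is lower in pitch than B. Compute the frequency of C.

357.5 Hz

A–B: Beat frequency = 7/2 = 3.5 Hz.
B is below A, so f_B = 367 − 3.5 = 363.5 Hz.
C is below B, so f_C = 363.5 − 6 = 357.5 Hz.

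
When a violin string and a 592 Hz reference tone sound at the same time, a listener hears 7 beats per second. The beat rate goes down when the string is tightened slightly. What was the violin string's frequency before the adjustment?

|f − 592| = 7, so the violin string was at either 585 Hz or 599 Hz.
Increasing tension raises a string's frequency; the adjustment raises the violin string's frequency.
The beat rate fell, so the adjustment moved the violin string toward 592 Hz — it must have started below the reference.

585 Hz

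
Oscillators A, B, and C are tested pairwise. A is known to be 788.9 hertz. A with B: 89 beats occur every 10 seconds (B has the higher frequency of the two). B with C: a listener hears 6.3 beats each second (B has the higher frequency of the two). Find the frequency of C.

A–B: Beat frequency = 89/10 = 8.9 Hz.
B is above A, so f_B = 788.9 + 8.9 = 797.8 Hz.
C is below B, so f_C = 797.8 − 6.3 = 791.5 Hz.

791.5 Hz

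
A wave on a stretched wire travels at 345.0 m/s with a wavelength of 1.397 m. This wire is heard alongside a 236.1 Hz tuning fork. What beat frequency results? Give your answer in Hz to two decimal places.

10.86 Hz

Source frequency f = v/λ = 345.0/1.397 = 246.9578 Hz.
f_beat = |246.9578 − 236.1| = 10.86 Hz.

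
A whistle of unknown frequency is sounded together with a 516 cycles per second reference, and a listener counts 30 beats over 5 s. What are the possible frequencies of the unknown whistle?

510 Hz or 522 Hz

Beat frequency = 30/5 = 6 Hz.
|f − 516| = 6, so f = 516 ± 6.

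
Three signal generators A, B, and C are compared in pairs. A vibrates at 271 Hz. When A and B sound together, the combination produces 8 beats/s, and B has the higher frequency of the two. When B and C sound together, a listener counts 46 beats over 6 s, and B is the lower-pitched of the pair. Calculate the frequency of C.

286.6667 Hz

B is above A, so f_B = 271 + 8 = 279 Hz.
B–C: Beat frequency = 46/6 = 7.6667 Hz.
C is above B, so f_C = 279 + 7.6667 = 286.6667 Hz.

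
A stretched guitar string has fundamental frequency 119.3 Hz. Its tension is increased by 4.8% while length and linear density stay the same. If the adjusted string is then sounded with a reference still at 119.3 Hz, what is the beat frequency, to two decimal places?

For a string, f ∝ √T, so the new frequency is 119.3·√1.048 = 122.1296 Hz.
f_beat = |122.1296 − 119.3| = 2.83 Hz.

2.83 Hz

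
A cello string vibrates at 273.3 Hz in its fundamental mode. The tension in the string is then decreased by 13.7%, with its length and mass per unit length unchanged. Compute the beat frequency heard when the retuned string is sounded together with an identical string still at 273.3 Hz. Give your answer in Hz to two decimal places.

For a string, f ∝ √T, so the new frequency is 273.3·√0.863 = 253.8897 Hz.
f_beat = |253.8897 − 273.3| = 19.41 Hz.

19.41 Hz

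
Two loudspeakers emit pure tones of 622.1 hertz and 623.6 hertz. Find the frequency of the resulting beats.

The beat frequency equals the magnitude of the frequency difference.
|622.1 − 623.6| = 1.5 Hz.

1.5 Hz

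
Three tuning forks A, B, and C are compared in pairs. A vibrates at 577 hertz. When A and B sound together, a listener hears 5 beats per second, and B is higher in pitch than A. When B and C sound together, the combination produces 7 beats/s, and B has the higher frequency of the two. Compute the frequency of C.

575 Hz

B is above A, so f_B = 577 + 5 = 582 Hz.
C is below B, so f_C = 582 − 7 = 575 Hz.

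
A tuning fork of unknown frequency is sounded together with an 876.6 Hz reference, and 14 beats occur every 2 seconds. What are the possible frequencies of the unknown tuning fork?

Beat frequency = 14/2 = 7 Hz.
|f − 876.6| = 7, so f = 876.6 ± 7.

869.6 Hz or 883.6 Hz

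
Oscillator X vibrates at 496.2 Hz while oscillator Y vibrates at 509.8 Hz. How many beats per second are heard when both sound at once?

The beat frequency equals the magnitude of the frequency difference.
|496.2 − 509.8| = 13.6 Hz.

13.6 Hz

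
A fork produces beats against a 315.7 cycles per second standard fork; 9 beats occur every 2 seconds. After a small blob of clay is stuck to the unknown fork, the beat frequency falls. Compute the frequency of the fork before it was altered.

Beat frequency = 9/2 = 4.5 Hz.
|f − 315.7| = 4.5, so the fork was at either 311.2 Hz or 320.2 Hz.
Adding mass to a fork lowers its frequency; the adjustment lowers the fork's frequency.
The beat rate fell, so the adjustment moved the fork toward 315.7 Hz — it must have started above the reference.

320.2 Hz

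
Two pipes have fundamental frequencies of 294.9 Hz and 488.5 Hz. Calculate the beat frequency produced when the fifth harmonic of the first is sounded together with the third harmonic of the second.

Fifth harmonic of the first: 5·294.9 = 1474.5 Hz.
Third harmonic of the second: 3·488.5 = 1465.5 Hz.
f_beat = |1474.5 − 1465.5| = 9.0 Hz.

9.0 Hz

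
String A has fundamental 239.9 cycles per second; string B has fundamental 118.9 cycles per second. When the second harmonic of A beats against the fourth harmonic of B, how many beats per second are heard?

4.2 Hz

Second harmonic of the first: 2·239.9 = 479.8 Hz.
Fourth harmonic of the second: 4·118.9 = 475.6 Hz.
f_beat = |479.8 − 475.6| = 4.2 Hz.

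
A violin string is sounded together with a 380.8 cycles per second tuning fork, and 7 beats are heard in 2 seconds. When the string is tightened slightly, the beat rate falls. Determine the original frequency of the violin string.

Beat frequency = 7/2 = 3.5 Hz.
|f − 380.8| = 3.5, so the violin string was at either 377.3 Hz or 384.3 Hz.
Increasing tension raises a string's frequency; the adjustment raises the violin string's frequency.
The beat rate fell, so the adjustment moved the violin string toward 380.8 Hz — it must have started below the reference.

377.3 Hz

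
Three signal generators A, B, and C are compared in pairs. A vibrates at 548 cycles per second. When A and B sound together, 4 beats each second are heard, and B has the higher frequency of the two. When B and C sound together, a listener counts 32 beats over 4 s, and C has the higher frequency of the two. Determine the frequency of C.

B is above A, so f_B = 548 + 4 = 552 Hz.
B–C: Beat frequency = 32/4 = 8 Hz.
C is above B, so f_C = 552 + 8 = 560 Hz.

560 Hz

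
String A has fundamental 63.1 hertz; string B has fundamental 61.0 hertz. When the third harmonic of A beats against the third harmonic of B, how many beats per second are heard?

Third harmonic of the first: 3·63.1 = 189.3 Hz.
Third harmonic of the second: 3·61.0 = 183.0 Hz.
f_beat = |189.3 − 183.0| = 6.3 Hz.

6.3 Hz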